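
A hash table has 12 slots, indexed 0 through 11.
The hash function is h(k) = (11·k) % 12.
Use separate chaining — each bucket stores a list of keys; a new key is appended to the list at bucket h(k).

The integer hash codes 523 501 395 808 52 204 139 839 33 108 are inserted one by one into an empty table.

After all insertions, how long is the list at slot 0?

2

Insert 523: h=5, bucket 5 empty -> new chain.
Insert 501: h=3, bucket 3 empty -> new chain.
Insert 395: h=1, bucket 1 empty -> new chain.
Insert 808: h=8, bucket 8 empty -> new chain.
Insert 52: h=8, bucket 8 nonempty -> append to chain.
Insert 204: h=0, bucket 0 empty -> new chain.
Insert 139: h=5, bucket 5 nonempty -> append to chain.
Insert 839: h=1, bucket 1 nonempty -> append to chain.
Insert 33: h=3, bucket 3 nonempty -> append to chain.
Insert 108: h=0, bucket 0 nonempty -> append to chain.
Final buckets:
0: 204 -> 108
1: 395 -> 839
2: —
3: 501 -> 33
4: —
5: 523 -> 139
6: —
7: —
8: 808 -> 52
9: —
10: —
11: —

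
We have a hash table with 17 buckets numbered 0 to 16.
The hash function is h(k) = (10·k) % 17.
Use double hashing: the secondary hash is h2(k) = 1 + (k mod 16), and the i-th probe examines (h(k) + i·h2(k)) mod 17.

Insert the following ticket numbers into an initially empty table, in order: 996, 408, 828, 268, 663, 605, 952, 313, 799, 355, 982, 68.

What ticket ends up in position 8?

996: h=15 → slot 15
408: h=0 → slot 0
828: h=1 → slot 1
268: h=11 → slot 11
663: h=0, h2=8, probe 0,8 → slot 8
605: h=15, h2=14, probe 15,12 → slot 12
952: h=0, h2=9, probe 0,9 → slot 9
313: h=2 → slot 2
799: h=0, h2=16, probe 0,16 → slot 16
355: h=14 → slot 14
982: h=11, h2=7, probe 11,1,8,15,5 → slot 5
68: h=0, h2=5, probe 0,5,10 → slot 10
Table: [408, 828, 313, _, _, 982, _, _, 663, 952, 68, 268, 605, _, 355, 996, 799]

663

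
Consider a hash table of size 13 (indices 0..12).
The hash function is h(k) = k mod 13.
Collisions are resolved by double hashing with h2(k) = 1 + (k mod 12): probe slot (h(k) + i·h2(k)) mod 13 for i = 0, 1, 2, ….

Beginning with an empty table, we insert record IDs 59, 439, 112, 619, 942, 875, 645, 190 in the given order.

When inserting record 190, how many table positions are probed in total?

4

Insert 59: h=7, slot 7 empty -> index 7.
Insert 439: h=10, slot 10 empty -> index 10.
Insert 112: h=8, slot 8 empty -> index 8.
Insert 619: h=8, h2=8, slot 8 occupied -> index 3.
Insert 942: h=6, slot 6 empty -> index 6.
Insert 875: h=4, slot 4 empty -> index 4.
Insert 645: h=8, h2=10, slot 8 occupied -> index 5.
Insert 190: h=8, h2=11, slots 8,6,4 occupied -> index 2.
Table: [_, _, 190, 619, 875, 645, 942, 59, 112, _, 439, _, _]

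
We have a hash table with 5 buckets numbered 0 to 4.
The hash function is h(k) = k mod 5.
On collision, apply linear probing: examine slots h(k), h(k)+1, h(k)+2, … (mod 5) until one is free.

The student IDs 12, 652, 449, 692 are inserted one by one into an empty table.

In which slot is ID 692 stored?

0

12: h=2 → slot 2
652: h=2, probe 2,3 → slot 3
449: h=4 → slot 4
692: h=2, probe 2,3,4,0 → slot 0
Table: [692, ., 12, 652, 449]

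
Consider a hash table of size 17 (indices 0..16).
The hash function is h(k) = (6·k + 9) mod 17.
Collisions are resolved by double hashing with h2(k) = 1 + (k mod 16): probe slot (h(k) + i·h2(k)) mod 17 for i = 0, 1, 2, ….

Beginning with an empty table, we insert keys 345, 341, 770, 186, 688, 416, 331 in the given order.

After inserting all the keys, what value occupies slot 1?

345: h=5 => slot 5
341: h=15 => slot 15
770: h=5, h2=3, probe 5,8 => slot 8
186: h=3 => slot 3
688: h=6 => slot 6
416: h=6, h2=1, probe 6,7 => slot 7
331: h=6, h2=12, probe 6,1 => slot 1
Table: [—, 331, —, 186, —, 345, 688, 416, 770, —, —, —, —, —, —, 341, —]

331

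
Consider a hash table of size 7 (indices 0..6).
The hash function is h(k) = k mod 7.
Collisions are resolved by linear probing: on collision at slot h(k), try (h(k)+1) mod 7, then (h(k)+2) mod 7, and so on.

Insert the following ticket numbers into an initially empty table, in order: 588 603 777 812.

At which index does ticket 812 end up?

3

Insert 588: h=0, slot 0 empty -> index 0.
Insert 603: h=1, slot 1 empty -> index 1.
Insert 777: h=0, slots 0,1 occupied -> index 2.
Insert 812: h=0, slots 0,1,2 occupied -> index 3.
Table: [588, 603, 777, 812, —, —, —]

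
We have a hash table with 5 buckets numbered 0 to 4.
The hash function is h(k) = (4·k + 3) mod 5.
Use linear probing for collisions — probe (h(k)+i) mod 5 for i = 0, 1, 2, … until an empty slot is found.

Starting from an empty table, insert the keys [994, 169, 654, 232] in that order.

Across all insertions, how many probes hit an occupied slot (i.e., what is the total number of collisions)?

994: h=4 → slot 4
169: h=4, probe 4,0 → slot 0
654: h=4, probe 4,0,1 → slot 1
232: h=1, probe 1,2 → slot 2
Table: [169, 654, 232, ∅, 994]

4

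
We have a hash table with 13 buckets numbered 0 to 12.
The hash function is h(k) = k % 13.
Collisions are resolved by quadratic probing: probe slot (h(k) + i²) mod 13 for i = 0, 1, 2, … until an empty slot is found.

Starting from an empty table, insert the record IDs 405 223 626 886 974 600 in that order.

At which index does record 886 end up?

11

405: h=2 -> slot 2
223: h=2, probe 2,3 -> slot 3
626: h=2, probe 2,3,6 -> slot 6
886: h=2, probe 2,3,6,11 -> slot 11
974: h=12 -> slot 12
600: h=2, probe 2,3,6,11,5 -> slot 5
Table: [-, -, 405, 223, -, 600, 626, -, -, -, -, 886, 974]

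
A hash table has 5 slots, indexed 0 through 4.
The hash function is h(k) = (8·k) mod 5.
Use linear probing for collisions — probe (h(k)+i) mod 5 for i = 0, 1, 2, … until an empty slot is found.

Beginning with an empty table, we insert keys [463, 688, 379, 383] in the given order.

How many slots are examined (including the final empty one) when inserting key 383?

3

Insert 463: h=4, slot 4 empty → index 4.
Insert 688: h=4, slot 4 occupied → index 0.
Insert 379: h=2, slot 2 empty → index 2.
Insert 383: h=4, slots 4,0 occupied → index 1.
Table: [688, 383, 379, -, 463]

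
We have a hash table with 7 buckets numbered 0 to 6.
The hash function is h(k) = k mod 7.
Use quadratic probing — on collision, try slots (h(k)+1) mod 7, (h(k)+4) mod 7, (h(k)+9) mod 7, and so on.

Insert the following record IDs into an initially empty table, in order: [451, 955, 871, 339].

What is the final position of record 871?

451: h=3 => slot 3
955: h=3, probe 3,4 => slot 4
871: h=3, probe 3,4,0 => slot 0
339: h=3, probe 3,4,0,5 => slot 5
Table: [871, -, -, 451, 955, 339, -]

0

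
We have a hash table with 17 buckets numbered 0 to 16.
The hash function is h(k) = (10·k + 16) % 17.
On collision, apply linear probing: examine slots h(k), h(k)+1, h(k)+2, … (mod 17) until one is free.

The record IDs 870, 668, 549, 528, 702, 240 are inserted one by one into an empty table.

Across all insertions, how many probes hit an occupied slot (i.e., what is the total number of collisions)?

870: h=12 -> slot 12
668: h=15 -> slot 15
549: h=15, probe 15,16 -> slot 16
528: h=9 -> slot 9
702: h=15, probe 15,16,0 -> slot 0
240: h=2 -> slot 2
Table: [702, —, 240, —, —, —, —, —, —, 528, —, —, 870, —, —, 668, 549]

3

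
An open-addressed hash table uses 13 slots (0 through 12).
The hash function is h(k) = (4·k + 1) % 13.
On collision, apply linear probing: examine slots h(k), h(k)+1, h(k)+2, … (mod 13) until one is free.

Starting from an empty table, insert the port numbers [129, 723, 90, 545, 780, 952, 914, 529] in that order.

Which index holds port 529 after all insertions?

Insert 129: h=10, slot 10 empty -> index 10.
Insert 723: h=7, slot 7 empty -> index 7.
Insert 90: h=10, slot 10 occupied -> index 11.
Insert 545: h=10, slots 10,11 occupied -> index 12.
Insert 780: h=1, slot 1 empty -> index 1.
Insert 952: h=0, slot 0 empty -> index 0.
Insert 914: h=4, slot 4 empty -> index 4.
Insert 529: h=11, slots 11,12,0,1 occupied -> index 2.
Table: [952, 780, 529, ∅, 914, ∅, ∅, 723, ∅, ∅, 129, 90, 545]

2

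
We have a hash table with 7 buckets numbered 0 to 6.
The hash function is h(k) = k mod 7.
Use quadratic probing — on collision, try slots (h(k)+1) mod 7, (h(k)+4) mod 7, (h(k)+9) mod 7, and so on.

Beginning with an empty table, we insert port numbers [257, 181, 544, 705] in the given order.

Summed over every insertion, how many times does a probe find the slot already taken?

5

257: h=5 → slot 5
181: h=6 → slot 6
544: h=5, probe 5,6,2 → slot 2
705: h=5, probe 5,6,2,0 → slot 0
Table: [705, -, 544, -, -, 257, 181]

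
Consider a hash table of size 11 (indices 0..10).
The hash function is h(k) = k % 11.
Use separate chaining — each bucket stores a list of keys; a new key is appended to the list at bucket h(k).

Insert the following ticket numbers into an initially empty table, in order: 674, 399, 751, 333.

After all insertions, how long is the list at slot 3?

4

674 → bucket 3
399 → bucket 3 (collision)
751 → bucket 3 (collision)
333 → bucket 3 (collision)
Final buckets:
0: —
1: —
2: —
3: 674 -> 399 -> 751 -> 333
4: —
5: —
6: —
7: —
8: —
9: —
10: —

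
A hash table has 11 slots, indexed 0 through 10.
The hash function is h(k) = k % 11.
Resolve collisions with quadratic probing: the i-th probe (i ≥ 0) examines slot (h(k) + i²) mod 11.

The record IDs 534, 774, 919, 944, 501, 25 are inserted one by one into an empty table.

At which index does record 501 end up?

Insert 534: h=6, slot 6 empty => index 6.
Insert 774: h=4, slot 4 empty => index 4.
Insert 919: h=6, slot 6 occupied => index 7.
Insert 944: h=9, slot 9 empty => index 9.
Insert 501: h=6, slots 6,7 occupied => index 10.
Insert 25: h=3, slot 3 empty => index 3.
Table: [∅, ∅, ∅, 25, 774, ∅, 534, 919, ∅, 944, 501]

10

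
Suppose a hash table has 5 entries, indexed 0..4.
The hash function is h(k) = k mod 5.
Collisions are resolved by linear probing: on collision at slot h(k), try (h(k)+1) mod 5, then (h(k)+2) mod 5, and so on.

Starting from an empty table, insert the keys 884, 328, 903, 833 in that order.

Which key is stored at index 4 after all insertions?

884 hashes to 4; slot 4 is free → place at 4.
328 hashes to 3; slot 3 is free → place at 3.
903 hashes to 3; 3,4 taken → place at 0.
833 hashes to 3; 3,4,0 taken → place at 1.
Table: [903, 833, _, 328, 884]

884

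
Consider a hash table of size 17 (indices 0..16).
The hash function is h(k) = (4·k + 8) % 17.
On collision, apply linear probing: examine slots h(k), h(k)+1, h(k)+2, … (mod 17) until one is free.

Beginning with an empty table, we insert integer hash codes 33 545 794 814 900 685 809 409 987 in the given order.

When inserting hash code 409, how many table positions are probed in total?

2

33 hashes to 4; slot 4 is free -> place at 4.
545 hashes to 12; slot 12 is free -> place at 12.
794 hashes to 5; slot 5 is free -> place at 5.
814 hashes to 0; slot 0 is free -> place at 0.
900 hashes to 4; 4,5 taken -> place at 6.
685 hashes to 11; slot 11 is free -> place at 11.
809 hashes to 14; slot 14 is free -> place at 14.
409 hashes to 12; 12 taken -> place at 13.
987 hashes to 12; 12,13,14 taken -> place at 15.
Table: [814, ∅, ∅, ∅, 33, 794, 900, ∅, ∅, ∅, ∅, 685, 545, 409, 809, 987, ∅]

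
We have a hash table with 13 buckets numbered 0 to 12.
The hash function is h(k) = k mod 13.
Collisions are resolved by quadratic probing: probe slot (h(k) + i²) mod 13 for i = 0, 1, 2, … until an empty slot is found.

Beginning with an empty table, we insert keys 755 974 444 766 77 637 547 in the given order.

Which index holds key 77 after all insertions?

3

755: h=1 => slot 1
974: h=12 => slot 12
444: h=2 => slot 2
766: h=12, probe 12,0 => slot 0
77: h=12, probe 12,0,3 => slot 3
637: h=0, probe 0,1,4 => slot 4
547: h=1, probe 1,2,5 => slot 5
Table: [766, 755, 444, 77, 637, 547, -, -, -, -, -, -, 974]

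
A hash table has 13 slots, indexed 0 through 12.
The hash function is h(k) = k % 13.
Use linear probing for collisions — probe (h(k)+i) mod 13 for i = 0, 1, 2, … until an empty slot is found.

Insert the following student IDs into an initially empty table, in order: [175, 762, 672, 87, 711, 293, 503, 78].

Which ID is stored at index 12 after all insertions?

175 hashes to 6; slot 6 is free → place at 6.
762 hashes to 8; slot 8 is free → place at 8.
672 hashes to 9; slot 9 is free → place at 9.
87 hashes to 9; 9 taken → place at 10.
711 hashes to 9; 9,10 taken → place at 11.
293 hashes to 7; slot 7 is free → place at 7.
503 hashes to 9; 9,10,11 taken → place at 12.
78 hashes to 0; slot 0 is free → place at 0.
Table: [78, -, -, -, -, -, 175, 293, 762, 672, 87, 711, 503]

503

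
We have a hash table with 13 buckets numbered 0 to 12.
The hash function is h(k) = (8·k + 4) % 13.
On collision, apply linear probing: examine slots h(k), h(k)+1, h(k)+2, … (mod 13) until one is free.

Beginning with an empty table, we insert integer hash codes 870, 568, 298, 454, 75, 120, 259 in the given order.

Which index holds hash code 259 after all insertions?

0

870 hashes to 9; slot 9 is free -> place at 9.
568 hashes to 11; slot 11 is free -> place at 11.
298 hashes to 9; 9 taken -> place at 10.
454 hashes to 9; 9,10,11 taken -> place at 12.
75 hashes to 6; slot 6 is free -> place at 6.
120 hashes to 2; slot 2 is free -> place at 2.
259 hashes to 9; 9,10,11,12 taken -> place at 0.
Table: [259, ., 120, ., ., ., 75, ., ., 870, 298, 568, 454]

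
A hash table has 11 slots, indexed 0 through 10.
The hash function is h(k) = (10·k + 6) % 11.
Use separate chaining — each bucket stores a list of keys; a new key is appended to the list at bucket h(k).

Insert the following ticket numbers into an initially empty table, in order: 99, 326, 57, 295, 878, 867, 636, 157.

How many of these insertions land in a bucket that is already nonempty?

3

99 → bucket 6
326 → bucket 10
57 → bucket 4
295 → bucket 8
878 → bucket 8 (collision)
867 → bucket 8 (collision)
636 → bucket 8 (collision)
157 → bucket 3
Final buckets:
0: .
1: .
2: .
3: 157
4: 57
5: .
6: 99
7: .
8: 295 -> 878 -> 867 -> 636
9: .
10: 326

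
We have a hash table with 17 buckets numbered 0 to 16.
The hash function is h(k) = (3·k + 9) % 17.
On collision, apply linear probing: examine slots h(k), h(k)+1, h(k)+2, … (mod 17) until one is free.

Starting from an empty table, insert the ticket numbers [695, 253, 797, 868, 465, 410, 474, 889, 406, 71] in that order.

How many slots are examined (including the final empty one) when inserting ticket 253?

2

695: h=3 => slot 3
253: h=3, probe 3,4 => slot 4
797: h=3, probe 3,4,5 => slot 5
868: h=12 => slot 12
465: h=10 => slot 10
410: h=15 => slot 15
474: h=3, probe 3,4,5,6 => slot 6
889: h=7 => slot 7
406: h=3, probe 3,4,5,6,7,8 => slot 8
71: h=1 => slot 1
Table: [_, 71, _, 695, 253, 797, 474, 889, 406, _, 465, _, 868, _, _, 410, _]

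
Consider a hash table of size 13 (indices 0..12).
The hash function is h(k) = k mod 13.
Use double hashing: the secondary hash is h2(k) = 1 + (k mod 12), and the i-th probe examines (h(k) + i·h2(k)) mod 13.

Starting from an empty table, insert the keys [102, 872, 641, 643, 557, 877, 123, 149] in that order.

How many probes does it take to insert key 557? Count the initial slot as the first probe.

3

102: h=11 -> slot 11
872: h=1 -> slot 1
641: h=4 -> slot 4
643: h=6 -> slot 6
557: h=11, h2=6, probe 11,4,10 -> slot 10
877: h=6, h2=2, probe 6,8 -> slot 8
123: h=6, h2=4, probe 6,10,1,5 -> slot 5
149: h=6, h2=6, probe 6,12 -> slot 12
Table: [., 872, ., ., 641, 123, 643, ., 877, ., 557, 102, 149]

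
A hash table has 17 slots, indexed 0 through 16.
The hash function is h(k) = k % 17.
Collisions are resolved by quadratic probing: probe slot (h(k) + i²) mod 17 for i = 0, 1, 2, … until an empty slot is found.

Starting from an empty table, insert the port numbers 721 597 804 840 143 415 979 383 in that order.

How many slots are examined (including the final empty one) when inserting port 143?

3

721: h=7 -> slot 7
597: h=2 -> slot 2
804: h=5 -> slot 5
840: h=7, probe 7,8 -> slot 8
143: h=7, probe 7,8,11 -> slot 11
415: h=7, probe 7,8,11,16 -> slot 16
979: h=10 -> slot 10
383: h=9 -> slot 9
Table: [—, —, 597, —, —, 804, —, 721, 840, 383, 979, 143, —, —, —, —, 415]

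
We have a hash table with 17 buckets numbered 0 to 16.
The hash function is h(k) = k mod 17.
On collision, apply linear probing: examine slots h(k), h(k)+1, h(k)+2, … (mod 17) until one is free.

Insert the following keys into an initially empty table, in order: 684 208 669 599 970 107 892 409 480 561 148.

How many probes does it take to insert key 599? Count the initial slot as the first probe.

4

684 hashes to 4; slot 4 is free => place at 4.
208 hashes to 4; 4 taken => place at 5.
669 hashes to 6; slot 6 is free => place at 6.
599 hashes to 4; 4,5,6 taken => place at 7.
970 hashes to 1; slot 1 is free => place at 1.
107 hashes to 5; 5,6,7 taken => place at 8.
892 hashes to 8; 8 taken => place at 9.
409 hashes to 1; 1 taken => place at 2.
480 hashes to 4; 4,5,6,7,8,9 taken => place at 10.
561 hashes to 0; slot 0 is free => place at 0.
148 hashes to 12; slot 12 is free => place at 12.
Table: [561, 970, 409, —, 684, 208, 669, 599, 107, 892, 480, —, 148, —, —, —, —]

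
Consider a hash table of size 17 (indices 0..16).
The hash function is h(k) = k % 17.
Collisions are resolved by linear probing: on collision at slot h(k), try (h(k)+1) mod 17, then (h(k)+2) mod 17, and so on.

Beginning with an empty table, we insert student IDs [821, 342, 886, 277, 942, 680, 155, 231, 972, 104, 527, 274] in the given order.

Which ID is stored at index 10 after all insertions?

231

Insert 821: h=5, slot 5 empty => index 5.
Insert 342: h=2, slot 2 empty => index 2.
Insert 886: h=2, slot 2 occupied => index 3.
Insert 277: h=5, slot 5 occupied => index 6.
Insert 942: h=7, slot 7 empty => index 7.
Insert 680: h=0, slot 0 empty => index 0.
Insert 155: h=2, slots 2,3 occupied => index 4.
Insert 231: h=10, slot 10 empty => index 10.
Insert 972: h=3, slots 3,4,5,6,7 occupied => index 8.
Insert 104: h=2, slots 2,3,4,5,6,7,8 occupied => index 9.
Insert 527: h=0, slot 0 occupied => index 1.
Insert 274: h=2, slots 2,3,4,5,6,7,8,9,10 occupied => index 11.
Table: [680, 527, 342, 886, 155, 821, 277, 942, 972, 104, 231, 274, _, _, _, _, _]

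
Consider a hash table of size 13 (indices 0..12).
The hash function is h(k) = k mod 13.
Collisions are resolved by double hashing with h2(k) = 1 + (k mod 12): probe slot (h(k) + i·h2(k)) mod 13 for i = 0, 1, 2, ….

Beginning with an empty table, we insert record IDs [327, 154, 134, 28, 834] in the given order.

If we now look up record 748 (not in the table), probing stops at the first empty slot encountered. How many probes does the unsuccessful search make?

2

Insert 327: h=2, slot 2 empty => index 2.
Insert 154: h=11, slot 11 empty => index 11.
Insert 134: h=4, slot 4 empty => index 4.
Insert 28: h=2, h2=5, slot 2 occupied => index 7.
Insert 834: h=2, h2=7, slot 2 occupied => index 9.
Table: [_, _, 327, _, 134, _, _, 28, _, 834, _, 154, _]
Lookup 748: h=7, h2=5, probe 7,12 → slot 12 empty, not found.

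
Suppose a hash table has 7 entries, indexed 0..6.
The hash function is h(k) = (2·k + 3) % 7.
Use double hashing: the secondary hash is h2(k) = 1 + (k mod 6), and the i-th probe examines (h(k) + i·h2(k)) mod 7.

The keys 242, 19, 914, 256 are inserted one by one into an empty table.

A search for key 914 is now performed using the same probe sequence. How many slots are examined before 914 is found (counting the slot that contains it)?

2

242: h=4 → slot 4
19: h=6 → slot 6
914: h=4, h2=3, probe 4,0 → slot 0
256: h=4, h2=5, probe 4,2 → slot 2
Table: [914, ∅, 256, ∅, 242, ∅, 19]
Lookup 914: h=4, h2=3, probe 4,0 → found at 0.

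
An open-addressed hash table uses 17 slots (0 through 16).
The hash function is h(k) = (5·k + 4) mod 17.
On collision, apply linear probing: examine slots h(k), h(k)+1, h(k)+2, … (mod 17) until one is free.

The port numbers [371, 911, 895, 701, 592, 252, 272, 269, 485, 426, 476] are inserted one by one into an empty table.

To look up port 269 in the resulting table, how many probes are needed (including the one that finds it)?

6

Insert 371: h=6, slot 6 empty => index 6.
Insert 911: h=3, slot 3 empty => index 3.
Insert 895: h=8, slot 8 empty => index 8.
Insert 701: h=7, slot 7 empty => index 7.
Insert 592: h=6, slots 6,7,8 occupied => index 9.
Insert 252: h=6, slots 6,7,8,9 occupied => index 10.
Insert 272: h=4, slot 4 empty => index 4.
Insert 269: h=6, slots 6,7,8,9,10 occupied => index 11.
Insert 485: h=15, slot 15 empty => index 15.
Insert 426: h=9, slots 9,10,11 occupied => index 12.
Insert 476: h=4, slot 4 occupied => index 5.
Table: [—, —, —, 911, 272, 476, 371, 701, 895, 592, 252, 269, 426, —, —, 485, —]
Lookup 269: h=6, probe 6,7,8,9,10,11 → found at 11.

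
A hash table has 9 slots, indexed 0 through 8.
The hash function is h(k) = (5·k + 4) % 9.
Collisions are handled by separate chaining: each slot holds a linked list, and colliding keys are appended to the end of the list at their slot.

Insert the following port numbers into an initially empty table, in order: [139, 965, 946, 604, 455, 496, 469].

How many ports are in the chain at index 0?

4

139 → bucket 6
965 → bucket 5
946 → bucket 0
604 → bucket 0 (collision)
455 → bucket 2
496 → bucket 0 (collision)
469 → bucket 0 (collision)
Final buckets:
0: 946 -> 604 -> 496 -> 469
1: .
2: 455
3: .
4: .
5: 965
6: 139
7: .
8: .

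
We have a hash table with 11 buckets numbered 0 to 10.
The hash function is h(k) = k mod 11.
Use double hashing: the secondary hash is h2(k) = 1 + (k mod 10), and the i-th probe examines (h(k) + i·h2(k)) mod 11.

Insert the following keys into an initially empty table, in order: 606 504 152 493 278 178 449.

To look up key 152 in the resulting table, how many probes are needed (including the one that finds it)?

3

Insert 606: h=1, slot 1 empty → index 1.
Insert 504: h=9, slot 9 empty → index 9.
Insert 152: h=9, h2=3, slots 9,1 occupied → index 4.
Insert 493: h=9, h2=4, slot 9 occupied → index 2.
Insert 278: h=3, slot 3 empty → index 3.
Insert 178: h=2, h2=9, slot 2 occupied → index 0.
Insert 449: h=9, h2=10, slot 9 occupied → index 8.
Table: [178, 606, 493, 278, 152, -, -, -, 449, 504, -]
Lookup 152: h=9, h2=3, probe 9,1,4 → found at 4.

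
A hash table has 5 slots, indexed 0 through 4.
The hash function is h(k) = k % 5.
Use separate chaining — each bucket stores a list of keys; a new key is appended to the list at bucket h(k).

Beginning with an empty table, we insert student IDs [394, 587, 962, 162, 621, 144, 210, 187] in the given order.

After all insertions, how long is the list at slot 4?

Insert 394: h=4, bucket 4 empty → new chain.
Insert 587: h=2, bucket 2 empty → new chain.
Insert 962: h=2, bucket 2 nonempty → append to chain.
Insert 162: h=2, bucket 2 nonempty → append to chain.
Insert 621: h=1, bucket 1 empty → new chain.
Insert 144: h=4, bucket 4 nonempty → append to chain.
Insert 210: h=0, bucket 0 empty → new chain.
Insert 187: h=2, bucket 2 nonempty → append to chain.
Final buckets:
0: 210
1: 621
2: 587 -> 962 -> 162 -> 187
3: -
4: 394 -> 144

2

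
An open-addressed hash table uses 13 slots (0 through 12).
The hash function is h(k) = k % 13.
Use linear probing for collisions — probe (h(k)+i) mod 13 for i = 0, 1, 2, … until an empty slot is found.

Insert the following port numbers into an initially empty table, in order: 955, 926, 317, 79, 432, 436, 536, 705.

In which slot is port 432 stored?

Insert 955: h=6, slot 6 empty → index 6.
Insert 926: h=3, slot 3 empty → index 3.
Insert 317: h=5, slot 5 empty → index 5.
Insert 79: h=1, slot 1 empty → index 1.
Insert 432: h=3, slot 3 occupied → index 4.
Insert 436: h=7, slot 7 empty → index 7.
Insert 536: h=3, slots 3,4,5,6,7 occupied → index 8.
Insert 705: h=3, slots 3,4,5,6,7,8 occupied → index 9.
Table: [_, 79, _, 926, 432, 317, 955, 436, 536, 705, _, _, _]

4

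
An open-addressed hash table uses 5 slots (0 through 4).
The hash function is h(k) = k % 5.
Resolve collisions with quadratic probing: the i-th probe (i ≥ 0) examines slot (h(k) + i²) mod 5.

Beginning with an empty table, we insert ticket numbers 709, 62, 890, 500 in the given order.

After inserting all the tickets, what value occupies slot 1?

709 hashes to 4; slot 4 is free -> place at 4.
62 hashes to 2; slot 2 is free -> place at 2.
890 hashes to 0; slot 0 is free -> place at 0.
500 hashes to 0; 0 taken -> place at 1.
Table: [890, 500, 62, _, 709]

500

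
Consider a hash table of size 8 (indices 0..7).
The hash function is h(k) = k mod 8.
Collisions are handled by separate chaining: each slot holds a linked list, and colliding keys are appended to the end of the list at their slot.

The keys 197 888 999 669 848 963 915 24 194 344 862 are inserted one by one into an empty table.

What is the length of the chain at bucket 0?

4

Insert 197: h=5, bucket 5 empty → new chain.
Insert 888: h=0, bucket 0 empty → new chain.
Insert 999: h=7, bucket 7 empty → new chain.
Insert 669: h=5, bucket 5 nonempty → append to chain.
Insert 848: h=0, bucket 0 nonempty → append to chain.
Insert 963: h=3, bucket 3 empty → new chain.
Insert 915: h=3, bucket 3 nonempty → append to chain.
Insert 24: h=0, bucket 0 nonempty → append to chain.
Insert 194: h=2, bucket 2 empty → new chain.
Insert 344: h=0, bucket 0 nonempty → append to chain.
Insert 862: h=6, bucket 6 empty → new chain.
Final buckets:
0: 888 -> 848 -> 24 -> 344
1: ∅
2: 194
3: 963 -> 915
4: ∅
5: 197 -> 669
6: 862
7: 999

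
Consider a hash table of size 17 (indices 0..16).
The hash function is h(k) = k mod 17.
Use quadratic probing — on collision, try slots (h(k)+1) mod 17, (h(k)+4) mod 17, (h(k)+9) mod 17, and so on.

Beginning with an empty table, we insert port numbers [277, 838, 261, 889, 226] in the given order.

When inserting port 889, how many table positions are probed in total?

Insert 277: h=5, slot 5 empty => index 5.
Insert 838: h=5, slot 5 occupied => index 6.
Insert 261: h=6, slot 6 occupied => index 7.
Insert 889: h=5, slots 5,6 occupied => index 9.
Insert 226: h=5, slots 5,6,9 occupied => index 14.
Table: [—, —, —, —, —, 277, 838, 261, —, 889, —, —, —, —, 226, —, —]

3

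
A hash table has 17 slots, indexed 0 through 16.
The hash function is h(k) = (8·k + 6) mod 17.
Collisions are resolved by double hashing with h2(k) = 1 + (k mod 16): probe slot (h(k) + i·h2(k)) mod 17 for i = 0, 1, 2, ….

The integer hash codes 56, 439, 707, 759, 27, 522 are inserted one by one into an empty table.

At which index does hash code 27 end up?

13

Insert 56: h=12, slot 12 empty => index 12.
Insert 439: h=16, slot 16 empty => index 16.
Insert 707: h=1, slot 1 empty => index 1.
Insert 759: h=9, slot 9 empty => index 9.
Insert 27: h=1, h2=12, slot 1 occupied => index 13.
Insert 522: h=0, slot 0 empty => index 0.
Table: [522, 707, ∅, ∅, ∅, ∅, ∅, ∅, ∅, 759, ∅, ∅, 56, 27, ∅, ∅, 439]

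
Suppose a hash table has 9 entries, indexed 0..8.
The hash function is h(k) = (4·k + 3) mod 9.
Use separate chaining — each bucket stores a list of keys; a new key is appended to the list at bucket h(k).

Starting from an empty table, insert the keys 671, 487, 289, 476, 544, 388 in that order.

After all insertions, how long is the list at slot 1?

Insert 671: h=5, bucket 5 empty → new chain.
Insert 487: h=7, bucket 7 empty → new chain.
Insert 289: h=7, bucket 7 nonempty → append to chain.
Insert 476: h=8, bucket 8 empty → new chain.
Insert 544: h=1, bucket 1 empty → new chain.
Insert 388: h=7, bucket 7 nonempty → append to chain.
Final buckets:
0: -
1: 544
2: -
3: -
4: -
5: 671
6: -
7: 487 -> 289 -> 388
8: 476

1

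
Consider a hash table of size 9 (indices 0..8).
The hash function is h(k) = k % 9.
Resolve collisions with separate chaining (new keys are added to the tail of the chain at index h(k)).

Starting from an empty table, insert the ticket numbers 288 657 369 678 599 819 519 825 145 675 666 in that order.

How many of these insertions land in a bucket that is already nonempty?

6

Insert 288: h=0, bucket 0 empty → new chain.
Insert 657: h=0, bucket 0 nonempty → append to chain.
Insert 369: h=0, bucket 0 nonempty → append to chain.
Insert 678: h=3, bucket 3 empty → new chain.
Insert 599: h=5, bucket 5 empty → new chain.
Insert 819: h=0, bucket 0 nonempty → append to chain.
Insert 519: h=6, bucket 6 empty → new chain.
Insert 825: h=6, bucket 6 nonempty → append to chain.
Insert 145: h=1, bucket 1 empty → new chain.
Insert 675: h=0, bucket 0 nonempty → append to chain.
Insert 666: h=0, bucket 0 nonempty → append to chain.
Final buckets:
0: 288 -> 657 -> 369 -> 819 -> 675 -> 666
1: 145
2: _
3: 678
4: _
5: 599
6: 519 -> 825
7: _
8: _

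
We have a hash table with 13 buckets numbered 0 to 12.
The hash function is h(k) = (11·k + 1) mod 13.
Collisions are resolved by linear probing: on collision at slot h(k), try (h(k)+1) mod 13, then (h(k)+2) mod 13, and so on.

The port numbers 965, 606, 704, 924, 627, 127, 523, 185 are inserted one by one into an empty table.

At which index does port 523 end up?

0

965: h=8 → slot 8
606: h=11 → slot 11
704: h=10 → slot 10
924: h=12 → slot 12
627: h=8, probe 8,9 → slot 9
127: h=7 → slot 7
523: h=8, probe 8,9,10,11,12,0 → slot 0
185: h=8, probe 8,9,10,11,12,0,1 → slot 1
Table: [523, 185, _, _, _, _, _, 127, 965, 627, 704, 606, 924]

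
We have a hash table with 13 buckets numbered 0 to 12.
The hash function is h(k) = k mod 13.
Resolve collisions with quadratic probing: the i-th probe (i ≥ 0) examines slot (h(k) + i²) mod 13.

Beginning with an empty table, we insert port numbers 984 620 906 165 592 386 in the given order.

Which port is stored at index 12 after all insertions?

984: h=9 => slot 9
620: h=9, probe 9,10 => slot 10
906: h=9, probe 9,10,0 => slot 0
165: h=9, probe 9,10,0,5 => slot 5
592: h=7 => slot 7
386: h=9, probe 9,10,0,5,12 => slot 12
Table: [906, _, _, _, _, 165, _, 592, _, 984, 620, _, 386]

386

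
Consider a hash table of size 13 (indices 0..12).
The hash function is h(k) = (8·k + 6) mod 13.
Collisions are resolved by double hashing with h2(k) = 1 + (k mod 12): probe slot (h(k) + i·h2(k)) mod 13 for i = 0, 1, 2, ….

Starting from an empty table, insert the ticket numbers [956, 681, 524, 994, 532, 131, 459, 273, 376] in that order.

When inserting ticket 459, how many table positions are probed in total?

2

Insert 956: h=10, slot 10 empty => index 10.
Insert 681: h=7, slot 7 empty => index 7.
Insert 524: h=12, slot 12 empty => index 12.
Insert 994: h=2, slot 2 empty => index 2.
Insert 532: h=11, slot 11 empty => index 11.
Insert 131: h=1, slot 1 empty => index 1.
Insert 459: h=12, h2=4, slot 12 occupied => index 3.
Insert 273: h=6, slot 6 empty => index 6.
Insert 376: h=11, h2=5, slots 11,3 occupied => index 8.
Table: [-, 131, 994, 459, -, -, 273, 681, 376, -, 956, 532, 524]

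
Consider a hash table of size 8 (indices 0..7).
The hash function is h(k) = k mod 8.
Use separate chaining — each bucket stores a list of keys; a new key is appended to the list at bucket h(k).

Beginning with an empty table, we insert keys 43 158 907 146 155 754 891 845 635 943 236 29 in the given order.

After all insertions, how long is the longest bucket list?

5

Insert 43: h=3, bucket 3 empty -> new chain.
Insert 158: h=6, bucket 6 empty -> new chain.
Insert 907: h=3, bucket 3 nonempty -> append to chain.
Insert 146: h=2, bucket 2 empty -> new chain.
Insert 155: h=3, bucket 3 nonempty -> append to chain.
Insert 754: h=2, bucket 2 nonempty -> append to chain.
Insert 891: h=3, bucket 3 nonempty -> append to chain.
Insert 845: h=5, bucket 5 empty -> new chain.
Insert 635: h=3, bucket 3 nonempty -> append to chain.
Insert 943: h=7, bucket 7 empty -> new chain.
Insert 236: h=4, bucket 4 empty -> new chain.
Insert 29: h=5, bucket 5 nonempty -> append to chain.
Final buckets:
0: .
1: .
2: 146 -> 754
3: 43 -> 907 -> 155 -> 891 -> 635
4: 236
5: 845 -> 29
6: 158
7: 943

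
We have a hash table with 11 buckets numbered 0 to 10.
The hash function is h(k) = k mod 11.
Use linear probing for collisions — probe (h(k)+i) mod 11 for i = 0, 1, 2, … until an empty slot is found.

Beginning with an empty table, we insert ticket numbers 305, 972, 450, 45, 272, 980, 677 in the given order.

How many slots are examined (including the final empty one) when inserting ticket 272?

2

305 hashes to 8; slot 8 is free => place at 8.
972 hashes to 4; slot 4 is free => place at 4.
450 hashes to 10; slot 10 is free => place at 10.
45 hashes to 1; slot 1 is free => place at 1.
272 hashes to 8; 8 taken => place at 9.
980 hashes to 1; 1 taken => place at 2.
677 hashes to 6; slot 6 is free => place at 6.
Table: [-, 45, 980, -, 972, -, 677, -, 305, 272, 450]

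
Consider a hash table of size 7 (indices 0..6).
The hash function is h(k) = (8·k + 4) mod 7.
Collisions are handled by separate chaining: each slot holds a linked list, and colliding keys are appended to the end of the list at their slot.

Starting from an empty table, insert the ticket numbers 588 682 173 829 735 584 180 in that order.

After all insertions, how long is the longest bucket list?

3

Insert 588: h=4, bucket 4 empty -> new chain.
Insert 682: h=0, bucket 0 empty -> new chain.
Insert 173: h=2, bucket 2 empty -> new chain.
Insert 829: h=0, bucket 0 nonempty -> append to chain.
Insert 735: h=4, bucket 4 nonempty -> append to chain.
Insert 584: h=0, bucket 0 nonempty -> append to chain.
Insert 180: h=2, bucket 2 nonempty -> append to chain.
Final buckets:
0: 682 -> 829 -> 584
1: -
2: 173 -> 180
3: -
4: 588 -> 735
5: -
6: -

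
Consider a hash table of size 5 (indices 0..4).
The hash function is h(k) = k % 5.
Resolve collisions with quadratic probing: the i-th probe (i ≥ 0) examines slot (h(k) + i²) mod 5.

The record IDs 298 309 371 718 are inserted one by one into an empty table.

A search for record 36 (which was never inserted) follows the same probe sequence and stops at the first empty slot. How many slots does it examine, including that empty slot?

298: h=3 → slot 3
309: h=4 → slot 4
371: h=1 → slot 1
718: h=3, probe 3,4,2 → slot 2
Table: [-, 371, 718, 298, 309]
Lookup 36: h=1, probe 1,2,0 → slot 0 empty, not found.

3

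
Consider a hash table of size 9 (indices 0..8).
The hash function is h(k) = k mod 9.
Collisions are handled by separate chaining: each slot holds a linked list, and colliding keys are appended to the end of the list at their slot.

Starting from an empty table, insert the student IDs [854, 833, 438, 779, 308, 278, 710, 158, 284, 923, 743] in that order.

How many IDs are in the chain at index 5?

854 -> bucket 8
833 -> bucket 5
438 -> bucket 6
779 -> bucket 5 (collision)
308 -> bucket 2
278 -> bucket 8 (collision)
710 -> bucket 8 (collision)
158 -> bucket 5 (collision)
284 -> bucket 5 (collision)
923 -> bucket 5 (collision)
743 -> bucket 5 (collision)
Final buckets:
0: _
1: _
2: 308
3: _
4: _
5: 833 -> 779 -> 158 -> 284 -> 923 -> 743
6: 438
7: _
8: 854 -> 278 -> 710

6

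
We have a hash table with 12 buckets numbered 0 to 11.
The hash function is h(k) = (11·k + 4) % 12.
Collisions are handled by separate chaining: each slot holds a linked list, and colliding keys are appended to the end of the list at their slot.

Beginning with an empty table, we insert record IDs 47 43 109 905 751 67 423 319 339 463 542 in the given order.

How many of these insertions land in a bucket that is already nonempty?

47 -> bucket 5
43 -> bucket 9
109 -> bucket 3
905 -> bucket 11
751 -> bucket 9 (collision)
67 -> bucket 9 (collision)
423 -> bucket 1
319 -> bucket 9 (collision)
339 -> bucket 1 (collision)
463 -> bucket 9 (collision)
542 -> bucket 2
Final buckets:
0: .
1: 423 -> 339
2: 542
3: 109
4: .
5: 47
6: .
7: .
8: .
9: 43 -> 751 -> 67 -> 319 -> 463
10: .
11: 905

5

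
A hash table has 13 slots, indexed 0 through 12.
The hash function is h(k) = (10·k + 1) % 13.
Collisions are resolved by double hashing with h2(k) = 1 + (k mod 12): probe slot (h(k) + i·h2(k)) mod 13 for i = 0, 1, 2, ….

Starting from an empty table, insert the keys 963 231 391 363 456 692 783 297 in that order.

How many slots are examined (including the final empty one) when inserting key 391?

2

963 hashes to 11; slot 11 is free → place at 11.
231 hashes to 10; slot 10 is free → place at 10.
391 hashes to 11, h2=8; 11 taken → place at 6.
363 hashes to 4; slot 4 is free → place at 4.
456 hashes to 11, h2=1; 11 taken → place at 12.
692 hashes to 5; slot 5 is free → place at 5.
783 hashes to 5, h2=4; 5 taken → place at 9.
297 hashes to 7; slot 7 is free → place at 7.
Table: [—, —, —, —, 363, 692, 391, 297, —, 783, 231, 963, 456]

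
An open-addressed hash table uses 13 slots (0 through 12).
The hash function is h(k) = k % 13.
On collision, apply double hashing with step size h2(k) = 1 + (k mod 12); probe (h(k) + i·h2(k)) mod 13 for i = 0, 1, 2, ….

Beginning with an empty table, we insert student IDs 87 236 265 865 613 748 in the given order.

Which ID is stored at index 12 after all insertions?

748

87 hashes to 9; slot 9 is free → place at 9.
236 hashes to 2; slot 2 is free → place at 2.
265 hashes to 5; slot 5 is free → place at 5.
865 hashes to 7; slot 7 is free → place at 7.
613 hashes to 2, h2=2; 2 taken → place at 4.
748 hashes to 7, h2=5; 7 taken → place at 12.
Table: [., ., 236, ., 613, 265, ., 865, ., 87, ., ., 748]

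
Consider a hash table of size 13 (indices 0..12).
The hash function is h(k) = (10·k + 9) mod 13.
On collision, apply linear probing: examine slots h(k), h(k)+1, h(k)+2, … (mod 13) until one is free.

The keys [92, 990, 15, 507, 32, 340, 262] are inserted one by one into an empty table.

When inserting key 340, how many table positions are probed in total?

92 hashes to 6; slot 6 is free -> place at 6.
990 hashes to 3; slot 3 is free -> place at 3.
15 hashes to 3; 3 taken -> place at 4.
507 hashes to 9; slot 9 is free -> place at 9.
32 hashes to 4; 4 taken -> place at 5.
340 hashes to 3; 3,4,5,6 taken -> place at 7.
262 hashes to 3; 3,4,5,6,7 taken -> place at 8.
Table: [_, _, _, 990, 15, 32, 92, 340, 262, 507, _, _, _]

5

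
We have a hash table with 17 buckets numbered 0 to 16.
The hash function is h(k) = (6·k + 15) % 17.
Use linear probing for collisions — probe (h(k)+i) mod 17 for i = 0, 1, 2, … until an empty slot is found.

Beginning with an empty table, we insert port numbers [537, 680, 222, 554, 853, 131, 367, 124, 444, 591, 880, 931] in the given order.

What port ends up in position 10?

444

Insert 537: h=7, slot 7 empty → index 7.
Insert 680: h=15, slot 15 empty → index 15.
Insert 222: h=4, slot 4 empty → index 4.
Insert 554: h=7, slot 7 occupied → index 8.
Insert 853: h=16, slot 16 empty → index 16.
Insert 131: h=2, slot 2 empty → index 2.
Insert 367: h=7, slots 7,8 occupied → index 9.
Insert 124: h=11, slot 11 empty → index 11.
Insert 444: h=10, slot 10 empty → index 10.
Insert 591: h=8, slots 8,9,10,11 occupied → index 12.
Insert 880: h=8, slots 8,9,10,11,12 occupied → index 13.
Insert 931: h=8, slots 8,9,10,11,12,13 occupied → index 14.
Table: [—, —, 131, —, 222, —, —, 537, 554, 367, 444, 124, 591, 880, 931, 680, 853]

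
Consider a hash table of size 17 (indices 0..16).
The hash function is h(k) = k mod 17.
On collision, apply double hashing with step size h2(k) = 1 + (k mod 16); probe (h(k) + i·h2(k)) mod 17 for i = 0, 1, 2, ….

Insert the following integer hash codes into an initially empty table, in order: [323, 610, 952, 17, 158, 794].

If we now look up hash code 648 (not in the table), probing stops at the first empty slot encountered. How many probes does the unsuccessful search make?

Insert 323: h=0, slot 0 empty -> index 0.
Insert 610: h=15, slot 15 empty -> index 15.
Insert 952: h=0, h2=9, slot 0 occupied -> index 9.
Insert 17: h=0, h2=2, slot 0 occupied -> index 2.
Insert 158: h=5, slot 5 empty -> index 5.
Insert 794: h=12, slot 12 empty -> index 12.
Table: [323, ∅, 17, ∅, ∅, 158, ∅, ∅, ∅, 952, ∅, ∅, 794, ∅, ∅, 610, ∅]
Lookup 648: h=2, h2=9, probe 2,11 → slot 11 empty, not found.

2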